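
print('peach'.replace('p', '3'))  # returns 3each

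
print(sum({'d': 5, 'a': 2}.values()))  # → 7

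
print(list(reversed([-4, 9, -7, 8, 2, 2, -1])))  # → [-1, 2, 2, 8, -7, 9, -4]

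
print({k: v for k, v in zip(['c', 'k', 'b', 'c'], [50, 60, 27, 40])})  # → {'c': 40, 'k': 60, 'b': 27}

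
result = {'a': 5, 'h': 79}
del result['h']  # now {'a': 5}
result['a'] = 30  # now {'a': 30}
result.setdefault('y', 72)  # 72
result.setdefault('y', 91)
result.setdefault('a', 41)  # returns 30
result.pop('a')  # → 30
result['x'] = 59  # {'y': 72, 'x': 59}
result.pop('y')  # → 72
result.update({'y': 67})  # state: {'x': 59, 'y': 67}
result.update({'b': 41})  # {'x': 59, 'y': 67, 'b': 41}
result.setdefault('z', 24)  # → 24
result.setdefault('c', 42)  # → 42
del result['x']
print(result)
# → {'y': 67, 'b': 41, 'z': 24, 'c': 42}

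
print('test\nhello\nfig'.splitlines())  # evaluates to ['test', 'hello', 'fig']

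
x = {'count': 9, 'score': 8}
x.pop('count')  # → 9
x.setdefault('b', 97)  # 97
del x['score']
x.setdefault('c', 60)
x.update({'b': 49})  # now {'b': 49, 'c': 60}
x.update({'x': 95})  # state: {'b': 49, 'c': 60, 'x': 95}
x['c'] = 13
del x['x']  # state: {'b': 49, 'c': 13}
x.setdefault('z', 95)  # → 95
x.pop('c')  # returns 13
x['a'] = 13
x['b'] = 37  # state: {'b': 37, 'z': 95, 'a': 13}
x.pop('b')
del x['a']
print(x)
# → {'z': 95}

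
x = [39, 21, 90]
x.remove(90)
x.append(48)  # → [39, 21, 48]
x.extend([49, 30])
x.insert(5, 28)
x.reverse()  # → [28, 30, 49, 48, 21, 39]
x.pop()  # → 39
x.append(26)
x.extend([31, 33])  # [28, 30, 49, 48, 21, 26, 31, 33]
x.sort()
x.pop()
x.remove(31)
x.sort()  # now [21, 26, 28, 30, 33, 48]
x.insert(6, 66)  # [21, 26, 28, 30, 33, 48, 66]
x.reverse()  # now [66, 48, 33, 30, 28, 26, 21]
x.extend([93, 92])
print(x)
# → [66, 48, 33, 30, 28, 26, 21, 93, 92]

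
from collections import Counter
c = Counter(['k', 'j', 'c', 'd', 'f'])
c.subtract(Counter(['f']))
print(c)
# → Counter({'k': 1, 'j': 1, 'c': 1, 'd': 1, 'f': 0})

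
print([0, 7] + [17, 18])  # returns [0, 7, 17, 18]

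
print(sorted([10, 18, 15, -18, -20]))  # [-20, -18, 10, 15, 18]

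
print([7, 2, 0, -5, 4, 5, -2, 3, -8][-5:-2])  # [4, 5, -2]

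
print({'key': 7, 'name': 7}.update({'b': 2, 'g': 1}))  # None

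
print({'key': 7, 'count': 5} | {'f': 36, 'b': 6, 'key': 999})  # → {'key': 999, 'count': 5, 'f': 36, 'b': 6}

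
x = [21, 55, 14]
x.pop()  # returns 14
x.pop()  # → 55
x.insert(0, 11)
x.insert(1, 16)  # [11, 16, 21]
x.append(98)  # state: [11, 16, 21, 98]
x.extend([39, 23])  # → [11, 16, 21, 98, 39, 23]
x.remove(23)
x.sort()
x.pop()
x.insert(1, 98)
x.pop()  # 39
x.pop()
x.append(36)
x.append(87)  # [11, 98, 16, 36, 87]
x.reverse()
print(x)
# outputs [87, 36, 16, 98, 11]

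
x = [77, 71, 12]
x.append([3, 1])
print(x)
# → [77, 71, 12, [3, 1]]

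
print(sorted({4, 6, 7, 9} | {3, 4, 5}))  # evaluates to [3, 4, 5, 6, 7, 9]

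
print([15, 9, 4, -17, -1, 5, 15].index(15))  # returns 0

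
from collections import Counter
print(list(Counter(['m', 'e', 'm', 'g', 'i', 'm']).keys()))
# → ['m', 'e', 'g', 'i']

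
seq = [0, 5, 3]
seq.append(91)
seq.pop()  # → 91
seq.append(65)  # [0, 5, 3, 65]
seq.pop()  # 65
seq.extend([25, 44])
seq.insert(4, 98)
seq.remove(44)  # [0, 5, 3, 25, 98]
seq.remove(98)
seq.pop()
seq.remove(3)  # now [0, 5]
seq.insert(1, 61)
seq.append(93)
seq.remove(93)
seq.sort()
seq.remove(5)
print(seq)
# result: [0, 61]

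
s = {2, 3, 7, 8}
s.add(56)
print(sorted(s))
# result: [2, 3, 7, 8, 56]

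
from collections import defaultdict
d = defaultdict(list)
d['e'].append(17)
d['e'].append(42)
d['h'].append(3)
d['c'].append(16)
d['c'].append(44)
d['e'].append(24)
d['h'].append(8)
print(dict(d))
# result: {'e': [17, 42, 24], 'h': [3, 8], 'c': [16, 44]}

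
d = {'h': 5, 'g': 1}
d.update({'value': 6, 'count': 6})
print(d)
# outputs {'h': 5, 'g': 1, 'value': 6, 'count': 6}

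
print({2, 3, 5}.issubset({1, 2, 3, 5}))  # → True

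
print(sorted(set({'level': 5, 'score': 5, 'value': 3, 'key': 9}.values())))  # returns [3, 5, 9]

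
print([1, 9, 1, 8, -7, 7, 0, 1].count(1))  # 3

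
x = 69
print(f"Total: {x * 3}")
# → Total: 207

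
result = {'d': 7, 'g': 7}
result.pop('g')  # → 7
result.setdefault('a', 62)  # 62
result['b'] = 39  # {'d': 7, 'a': 62, 'b': 39}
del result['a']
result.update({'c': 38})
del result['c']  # {'d': 7, 'b': 39}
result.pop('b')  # 39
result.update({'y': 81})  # {'d': 7, 'y': 81}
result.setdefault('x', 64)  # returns 64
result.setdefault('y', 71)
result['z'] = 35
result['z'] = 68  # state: {'d': 7, 'y': 81, 'x': 64, 'z': 68}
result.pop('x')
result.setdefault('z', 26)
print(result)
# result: {'d': 7, 'y': 81, 'z': 68}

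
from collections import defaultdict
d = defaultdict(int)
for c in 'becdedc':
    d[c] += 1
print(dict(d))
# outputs {'b': 1, 'e': 2, 'c': 2, 'd': 2}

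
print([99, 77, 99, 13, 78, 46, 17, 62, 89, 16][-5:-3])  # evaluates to [46, 17]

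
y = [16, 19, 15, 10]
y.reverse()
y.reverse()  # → [16, 19, 15, 10]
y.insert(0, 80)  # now [80, 16, 19, 15, 10]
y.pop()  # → 10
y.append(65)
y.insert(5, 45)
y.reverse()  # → [45, 65, 15, 19, 16, 80]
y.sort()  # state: [15, 16, 19, 45, 65, 80]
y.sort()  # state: [15, 16, 19, 45, 65, 80]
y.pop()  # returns 80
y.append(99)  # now [15, 16, 19, 45, 65, 99]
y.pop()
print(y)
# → [15, 16, 19, 45, 65]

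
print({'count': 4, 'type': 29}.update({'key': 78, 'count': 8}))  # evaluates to None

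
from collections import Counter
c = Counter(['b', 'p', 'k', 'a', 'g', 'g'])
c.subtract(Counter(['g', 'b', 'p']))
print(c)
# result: Counter({'k': 1, 'a': 1, 'g': 1, 'b': 0, 'p': 0})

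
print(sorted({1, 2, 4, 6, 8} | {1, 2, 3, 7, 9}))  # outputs [1, 2, 3, 4, 6, 7, 8, 9]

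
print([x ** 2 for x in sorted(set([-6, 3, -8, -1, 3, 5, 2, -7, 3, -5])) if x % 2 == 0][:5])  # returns [64, 36, 4]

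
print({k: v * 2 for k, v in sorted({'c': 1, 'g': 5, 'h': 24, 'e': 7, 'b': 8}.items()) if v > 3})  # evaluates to {'b': 16, 'e': 14, 'g': 10, 'h': 48}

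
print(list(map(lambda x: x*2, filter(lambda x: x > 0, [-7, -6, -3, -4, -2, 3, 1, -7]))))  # [6, 2]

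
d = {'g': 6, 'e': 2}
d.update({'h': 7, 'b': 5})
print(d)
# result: {'g': 6, 'e': 2, 'h': 7, 'b': 5}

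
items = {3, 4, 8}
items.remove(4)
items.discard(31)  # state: {3, 8}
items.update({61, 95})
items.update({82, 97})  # {3, 8, 61, 82, 95, 97}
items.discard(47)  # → {3, 8, 61, 82, 95, 97}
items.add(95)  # {3, 8, 61, 82, 95, 97}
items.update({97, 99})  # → {3, 8, 61, 82, 95, 97, 99}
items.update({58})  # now {3, 8, 58, 61, 82, 95, 97, 99}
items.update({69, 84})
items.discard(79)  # {3, 8, 58, 61, 69, 82, 84, 95, 97, 99}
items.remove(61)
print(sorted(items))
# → [3, 8, 58, 69, 82, 84, 95, 97, 99]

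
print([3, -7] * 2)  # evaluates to [3, -7, 3, -7]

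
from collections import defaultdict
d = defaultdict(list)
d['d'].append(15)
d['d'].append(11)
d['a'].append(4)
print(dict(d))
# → {'d': [15, 11], 'a': [4]}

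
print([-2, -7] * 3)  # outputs [-2, -7, -2, -7, -2, -7]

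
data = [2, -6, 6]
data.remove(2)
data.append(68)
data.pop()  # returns 68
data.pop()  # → 6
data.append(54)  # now [-6, 54]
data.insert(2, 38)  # [-6, 54, 38]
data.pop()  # 38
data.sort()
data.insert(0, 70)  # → [70, -6, 54]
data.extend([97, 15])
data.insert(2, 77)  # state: [70, -6, 77, 54, 97, 15]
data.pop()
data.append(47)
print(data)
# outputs [70, -6, 77, 54, 97, 47]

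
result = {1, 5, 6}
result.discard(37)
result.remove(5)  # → {1, 6}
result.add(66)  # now {1, 6, 66}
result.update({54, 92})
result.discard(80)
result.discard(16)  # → {1, 6, 54, 66, 92}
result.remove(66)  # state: {1, 6, 54, 92}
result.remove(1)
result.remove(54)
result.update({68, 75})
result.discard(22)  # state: {6, 68, 75, 92}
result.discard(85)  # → {6, 68, 75, 92}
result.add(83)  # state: {6, 68, 75, 83, 92}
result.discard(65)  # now {6, 68, 75, 83, 92}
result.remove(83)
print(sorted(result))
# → [6, 68, 75, 92]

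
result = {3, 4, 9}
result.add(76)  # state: {3, 4, 9, 76}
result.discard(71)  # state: {3, 4, 9, 76}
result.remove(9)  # {3, 4, 76}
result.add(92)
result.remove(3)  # {4, 76, 92}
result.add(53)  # {4, 53, 76, 92}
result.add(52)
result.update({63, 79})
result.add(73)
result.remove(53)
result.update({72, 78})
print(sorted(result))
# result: [4, 52, 63, 72, 73, 76, 78, 79, 92]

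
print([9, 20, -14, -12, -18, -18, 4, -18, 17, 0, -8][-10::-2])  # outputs [20]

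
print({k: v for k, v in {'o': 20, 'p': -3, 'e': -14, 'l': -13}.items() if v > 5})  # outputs {'o': 20}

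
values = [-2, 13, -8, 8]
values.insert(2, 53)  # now [-2, 13, 53, -8, 8]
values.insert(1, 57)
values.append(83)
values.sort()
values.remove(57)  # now [-8, -2, 8, 13, 53, 83]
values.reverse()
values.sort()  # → [-8, -2, 8, 13, 53, 83]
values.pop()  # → 83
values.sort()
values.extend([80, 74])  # [-8, -2, 8, 13, 53, 80, 74]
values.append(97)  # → [-8, -2, 8, 13, 53, 80, 74, 97]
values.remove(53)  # [-8, -2, 8, 13, 80, 74, 97]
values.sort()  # [-8, -2, 8, 13, 74, 80, 97]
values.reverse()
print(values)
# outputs [97, 80, 74, 13, 8, -2, -8]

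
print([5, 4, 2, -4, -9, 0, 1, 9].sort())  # None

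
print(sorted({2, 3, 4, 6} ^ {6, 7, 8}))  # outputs [2, 3, 4, 7, 8]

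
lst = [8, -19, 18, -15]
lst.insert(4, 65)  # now [8, -19, 18, -15, 65]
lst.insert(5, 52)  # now [8, -19, 18, -15, 65, 52]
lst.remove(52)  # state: [8, -19, 18, -15, 65]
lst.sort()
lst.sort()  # [-19, -15, 8, 18, 65]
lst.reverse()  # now [65, 18, 8, -15, -19]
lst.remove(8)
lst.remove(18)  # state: [65, -15, -19]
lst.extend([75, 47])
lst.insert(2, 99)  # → [65, -15, 99, -19, 75, 47]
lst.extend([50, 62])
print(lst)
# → [65, -15, 99, -19, 75, 47, 50, 62]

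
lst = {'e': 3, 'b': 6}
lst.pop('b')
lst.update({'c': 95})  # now {'e': 3, 'c': 95}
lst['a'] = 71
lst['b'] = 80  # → {'e': 3, 'c': 95, 'a': 71, 'b': 80}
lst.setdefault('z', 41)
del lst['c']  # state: {'e': 3, 'a': 71, 'b': 80, 'z': 41}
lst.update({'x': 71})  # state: {'e': 3, 'a': 71, 'b': 80, 'z': 41, 'x': 71}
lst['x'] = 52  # {'e': 3, 'a': 71, 'b': 80, 'z': 41, 'x': 52}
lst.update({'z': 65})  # {'e': 3, 'a': 71, 'b': 80, 'z': 65, 'x': 52}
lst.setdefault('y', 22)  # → 22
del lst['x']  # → {'e': 3, 'a': 71, 'b': 80, 'z': 65, 'y': 22}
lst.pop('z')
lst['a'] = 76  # {'e': 3, 'a': 76, 'b': 80, 'y': 22}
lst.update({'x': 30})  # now {'e': 3, 'a': 76, 'b': 80, 'y': 22, 'x': 30}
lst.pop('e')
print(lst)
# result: {'a': 76, 'b': 80, 'y': 22, 'x': 30}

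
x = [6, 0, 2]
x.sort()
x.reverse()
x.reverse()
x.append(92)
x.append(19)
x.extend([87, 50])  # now [0, 2, 6, 92, 19, 87, 50]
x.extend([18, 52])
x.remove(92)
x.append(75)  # [0, 2, 6, 19, 87, 50, 18, 52, 75]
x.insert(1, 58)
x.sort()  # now [0, 2, 6, 18, 19, 50, 52, 58, 75, 87]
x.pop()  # 87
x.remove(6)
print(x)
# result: [0, 2, 18, 19, 50, 52, 58, 75]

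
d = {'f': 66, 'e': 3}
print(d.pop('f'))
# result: 66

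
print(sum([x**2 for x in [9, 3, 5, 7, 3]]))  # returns 173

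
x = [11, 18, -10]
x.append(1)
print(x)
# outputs [11, 18, -10, 1]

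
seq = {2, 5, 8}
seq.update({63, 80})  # {2, 5, 8, 63, 80}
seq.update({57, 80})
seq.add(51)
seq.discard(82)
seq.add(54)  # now {2, 5, 8, 51, 54, 57, 63, 80}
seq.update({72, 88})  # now {2, 5, 8, 51, 54, 57, 63, 72, 80, 88}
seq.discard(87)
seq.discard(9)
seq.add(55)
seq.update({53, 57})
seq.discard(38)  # {2, 5, 8, 51, 53, 54, 55, 57, 63, 72, 80, 88}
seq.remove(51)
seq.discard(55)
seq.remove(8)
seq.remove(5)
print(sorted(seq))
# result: [2, 53, 54, 57, 63, 72, 80, 88]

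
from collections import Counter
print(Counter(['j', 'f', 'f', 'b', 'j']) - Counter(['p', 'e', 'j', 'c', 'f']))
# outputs Counter({'j': 1, 'f': 1, 'b': 1})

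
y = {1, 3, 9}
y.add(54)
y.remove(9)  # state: {1, 3, 54}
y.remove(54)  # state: {1, 3}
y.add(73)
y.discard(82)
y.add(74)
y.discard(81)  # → {1, 3, 73, 74}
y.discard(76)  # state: {1, 3, 73, 74}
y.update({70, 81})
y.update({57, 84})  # {1, 3, 57, 70, 73, 74, 81, 84}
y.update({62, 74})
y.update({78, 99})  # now {1, 3, 57, 62, 70, 73, 74, 78, 81, 84, 99}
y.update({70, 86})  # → {1, 3, 57, 62, 70, 73, 74, 78, 81, 84, 86, 99}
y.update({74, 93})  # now {1, 3, 57, 62, 70, 73, 74, 78, 81, 84, 86, 93, 99}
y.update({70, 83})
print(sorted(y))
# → [1, 3, 57, 62, 70, 73, 74, 78, 81, 83, 84, 86, 93, 99]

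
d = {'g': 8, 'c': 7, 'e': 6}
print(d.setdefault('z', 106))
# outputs 106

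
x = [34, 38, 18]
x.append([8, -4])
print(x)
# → [34, 38, 18, [8, -4]]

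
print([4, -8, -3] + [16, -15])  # [4, -8, -3, 16, -15]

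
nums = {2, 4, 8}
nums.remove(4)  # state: {2, 8}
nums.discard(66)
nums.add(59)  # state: {2, 8, 59}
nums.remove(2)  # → {8, 59}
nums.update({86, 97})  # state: {8, 59, 86, 97}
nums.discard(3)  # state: {8, 59, 86, 97}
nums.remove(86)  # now {8, 59, 97}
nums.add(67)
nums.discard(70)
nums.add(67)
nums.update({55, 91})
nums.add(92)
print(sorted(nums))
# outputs [8, 55, 59, 67, 91, 92, 97]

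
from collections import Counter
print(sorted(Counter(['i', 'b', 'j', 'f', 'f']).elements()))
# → ['b', 'f', 'f', 'i', 'j']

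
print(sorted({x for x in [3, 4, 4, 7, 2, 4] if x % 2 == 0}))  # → [2, 4]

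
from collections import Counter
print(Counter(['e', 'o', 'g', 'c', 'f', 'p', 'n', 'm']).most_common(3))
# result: [('e', 1), ('o', 1), ('g', 1)]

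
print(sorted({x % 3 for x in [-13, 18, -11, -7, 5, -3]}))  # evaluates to [0, 1, 2]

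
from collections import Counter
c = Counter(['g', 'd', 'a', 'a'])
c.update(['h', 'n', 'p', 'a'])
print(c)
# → Counter({'a': 3, 'g': 1, 'd': 1, 'h': 1, 'n': 1, 'p': 1})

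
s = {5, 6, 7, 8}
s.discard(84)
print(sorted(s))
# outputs [5, 6, 7, 8]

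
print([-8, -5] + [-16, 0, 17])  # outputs [-8, -5, -16, 0, 17]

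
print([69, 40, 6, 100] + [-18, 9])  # [69, 40, 6, 100, -18, 9]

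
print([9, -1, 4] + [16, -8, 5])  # [9, -1, 4, 16, -8, 5]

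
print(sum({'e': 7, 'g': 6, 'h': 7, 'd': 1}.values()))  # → 21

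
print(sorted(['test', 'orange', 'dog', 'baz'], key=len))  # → ['dog', 'baz', 'test', 'orange']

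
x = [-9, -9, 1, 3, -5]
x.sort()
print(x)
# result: [-9, -9, -5, 1, 3]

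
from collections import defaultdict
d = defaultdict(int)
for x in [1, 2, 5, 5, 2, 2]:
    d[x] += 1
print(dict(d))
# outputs {1: 1, 2: 3, 5: 2}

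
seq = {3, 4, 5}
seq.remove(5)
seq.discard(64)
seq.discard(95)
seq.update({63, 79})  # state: {3, 4, 63, 79}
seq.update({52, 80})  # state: {3, 4, 52, 63, 79, 80}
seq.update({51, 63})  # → {3, 4, 51, 52, 63, 79, 80}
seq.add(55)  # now {3, 4, 51, 52, 55, 63, 79, 80}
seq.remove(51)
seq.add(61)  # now {3, 4, 52, 55, 61, 63, 79, 80}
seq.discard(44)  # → {3, 4, 52, 55, 61, 63, 79, 80}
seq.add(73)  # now {3, 4, 52, 55, 61, 63, 73, 79, 80}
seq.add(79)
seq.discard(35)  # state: {3, 4, 52, 55, 61, 63, 73, 79, 80}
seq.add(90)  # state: {3, 4, 52, 55, 61, 63, 73, 79, 80, 90}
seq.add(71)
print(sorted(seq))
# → [3, 4, 52, 55, 61, 63, 71, 73, 79, 80, 90]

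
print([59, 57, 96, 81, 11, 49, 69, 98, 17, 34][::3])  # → [59, 81, 69, 34]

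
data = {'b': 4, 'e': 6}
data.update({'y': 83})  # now {'b': 4, 'e': 6, 'y': 83}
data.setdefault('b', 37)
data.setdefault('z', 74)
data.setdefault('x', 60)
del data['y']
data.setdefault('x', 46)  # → 60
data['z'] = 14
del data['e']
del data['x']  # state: {'b': 4, 'z': 14}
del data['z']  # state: {'b': 4}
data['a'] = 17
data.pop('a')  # 17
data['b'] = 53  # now {'b': 53}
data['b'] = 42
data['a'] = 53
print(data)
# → {'b': 42, 'a': 53}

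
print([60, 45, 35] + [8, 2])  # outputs [60, 45, 35, 8, 2]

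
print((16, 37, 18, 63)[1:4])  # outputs (37, 18, 63)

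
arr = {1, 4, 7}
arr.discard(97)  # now {1, 4, 7}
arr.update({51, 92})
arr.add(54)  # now {1, 4, 7, 51, 54, 92}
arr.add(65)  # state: {1, 4, 7, 51, 54, 65, 92}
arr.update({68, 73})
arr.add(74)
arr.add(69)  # {1, 4, 7, 51, 54, 65, 68, 69, 73, 74, 92}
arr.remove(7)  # {1, 4, 51, 54, 65, 68, 69, 73, 74, 92}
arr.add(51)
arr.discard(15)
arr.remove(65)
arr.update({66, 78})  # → {1, 4, 51, 54, 66, 68, 69, 73, 74, 78, 92}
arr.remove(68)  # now {1, 4, 51, 54, 66, 69, 73, 74, 78, 92}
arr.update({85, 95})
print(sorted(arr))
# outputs [1, 4, 51, 54, 66, 69, 73, 74, 78, 85, 92, 95]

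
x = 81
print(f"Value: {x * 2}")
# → Value: 162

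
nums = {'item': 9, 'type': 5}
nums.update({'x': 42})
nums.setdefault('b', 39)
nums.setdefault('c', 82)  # 82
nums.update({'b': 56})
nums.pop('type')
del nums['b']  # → {'item': 9, 'x': 42, 'c': 82}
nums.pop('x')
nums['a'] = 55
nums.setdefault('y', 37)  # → 37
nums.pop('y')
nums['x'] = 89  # {'item': 9, 'c': 82, 'a': 55, 'x': 89}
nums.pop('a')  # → 55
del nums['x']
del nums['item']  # {'c': 82}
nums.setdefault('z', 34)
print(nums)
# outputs {'c': 82, 'z': 34}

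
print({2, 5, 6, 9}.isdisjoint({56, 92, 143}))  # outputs True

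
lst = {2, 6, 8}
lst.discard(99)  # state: {2, 6, 8}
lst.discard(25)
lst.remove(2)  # {6, 8}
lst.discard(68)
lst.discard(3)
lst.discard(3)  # {6, 8}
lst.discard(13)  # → {6, 8}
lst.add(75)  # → {6, 8, 75}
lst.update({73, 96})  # {6, 8, 73, 75, 96}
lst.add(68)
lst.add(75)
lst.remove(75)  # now {6, 8, 68, 73, 96}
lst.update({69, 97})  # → {6, 8, 68, 69, 73, 96, 97}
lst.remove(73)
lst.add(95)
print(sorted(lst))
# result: [6, 8, 68, 69, 95, 96, 97]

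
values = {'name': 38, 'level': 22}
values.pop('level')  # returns 22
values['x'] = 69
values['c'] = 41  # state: {'name': 38, 'x': 69, 'c': 41}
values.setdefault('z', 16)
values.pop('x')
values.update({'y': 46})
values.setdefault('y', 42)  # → 46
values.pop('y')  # 46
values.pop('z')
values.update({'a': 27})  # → {'name': 38, 'c': 41, 'a': 27}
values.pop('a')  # 27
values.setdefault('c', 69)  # 41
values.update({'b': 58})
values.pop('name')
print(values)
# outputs {'c': 41, 'b': 58}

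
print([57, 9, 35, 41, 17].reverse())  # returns None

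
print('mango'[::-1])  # ognam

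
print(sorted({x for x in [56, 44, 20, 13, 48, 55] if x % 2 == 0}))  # [20, 44, 48, 56]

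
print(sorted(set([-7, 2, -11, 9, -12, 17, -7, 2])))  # [-12, -11, -7, 2, 9, 17]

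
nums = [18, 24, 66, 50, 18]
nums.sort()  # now [18, 18, 24, 50, 66]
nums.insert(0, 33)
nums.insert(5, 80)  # [33, 18, 18, 24, 50, 80, 66]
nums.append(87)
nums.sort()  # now [18, 18, 24, 33, 50, 66, 80, 87]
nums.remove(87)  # [18, 18, 24, 33, 50, 66, 80]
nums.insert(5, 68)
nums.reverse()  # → [80, 66, 68, 50, 33, 24, 18, 18]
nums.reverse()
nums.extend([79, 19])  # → [18, 18, 24, 33, 50, 68, 66, 80, 79, 19]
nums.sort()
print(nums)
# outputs [18, 18, 19, 24, 33, 50, 66, 68, 79, 80]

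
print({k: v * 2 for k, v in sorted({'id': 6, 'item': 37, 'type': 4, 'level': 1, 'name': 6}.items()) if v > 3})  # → {'id': 12, 'item': 74, 'name': 12, 'type': 8}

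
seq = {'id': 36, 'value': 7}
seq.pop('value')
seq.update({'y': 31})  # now {'id': 36, 'y': 31}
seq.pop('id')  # 36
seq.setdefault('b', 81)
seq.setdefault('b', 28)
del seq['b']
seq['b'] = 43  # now {'y': 31, 'b': 43}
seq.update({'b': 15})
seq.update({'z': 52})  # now {'y': 31, 'b': 15, 'z': 52}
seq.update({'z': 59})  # {'y': 31, 'b': 15, 'z': 59}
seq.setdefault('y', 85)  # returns 31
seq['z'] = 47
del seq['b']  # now {'y': 31, 'z': 47}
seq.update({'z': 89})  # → {'y': 31, 'z': 89}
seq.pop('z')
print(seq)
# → {'y': 31}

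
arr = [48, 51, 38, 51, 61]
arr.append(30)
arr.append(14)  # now [48, 51, 38, 51, 61, 30, 14]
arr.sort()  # [14, 30, 38, 48, 51, 51, 61]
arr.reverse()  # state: [61, 51, 51, 48, 38, 30, 14]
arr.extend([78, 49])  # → [61, 51, 51, 48, 38, 30, 14, 78, 49]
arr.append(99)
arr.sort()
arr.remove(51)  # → [14, 30, 38, 48, 49, 51, 61, 78, 99]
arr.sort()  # [14, 30, 38, 48, 49, 51, 61, 78, 99]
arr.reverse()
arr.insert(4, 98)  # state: [99, 78, 61, 51, 98, 49, 48, 38, 30, 14]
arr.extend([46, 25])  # [99, 78, 61, 51, 98, 49, 48, 38, 30, 14, 46, 25]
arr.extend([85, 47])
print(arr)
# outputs [99, 78, 61, 51, 98, 49, 48, 38, 30, 14, 46, 25, 85, 47]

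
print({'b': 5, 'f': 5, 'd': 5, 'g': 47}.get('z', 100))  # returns 100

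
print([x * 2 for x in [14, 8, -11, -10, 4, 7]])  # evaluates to [28, 16, -22, -20, 8, 14]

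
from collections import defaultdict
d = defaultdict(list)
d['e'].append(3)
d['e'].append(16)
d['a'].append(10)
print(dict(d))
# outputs {'e': [3, 16], 'a': [10]}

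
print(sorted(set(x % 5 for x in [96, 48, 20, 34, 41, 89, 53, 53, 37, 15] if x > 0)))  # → [0, 1, 2, 3, 4]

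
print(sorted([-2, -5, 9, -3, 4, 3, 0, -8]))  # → [-8, -5, -3, -2, 0, 3, 4, 9]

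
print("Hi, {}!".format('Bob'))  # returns Hi, Bob!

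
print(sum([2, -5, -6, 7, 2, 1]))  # 1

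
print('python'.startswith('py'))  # True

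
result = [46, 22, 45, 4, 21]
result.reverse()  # [21, 4, 45, 22, 46]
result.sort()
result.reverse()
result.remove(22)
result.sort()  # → [4, 21, 45, 46]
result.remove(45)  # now [4, 21, 46]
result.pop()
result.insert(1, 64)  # [4, 64, 21]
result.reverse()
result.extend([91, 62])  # [21, 64, 4, 91, 62]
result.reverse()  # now [62, 91, 4, 64, 21]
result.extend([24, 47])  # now [62, 91, 4, 64, 21, 24, 47]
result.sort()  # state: [4, 21, 24, 47, 62, 64, 91]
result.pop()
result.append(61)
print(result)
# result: [4, 21, 24, 47, 62, 64, 61]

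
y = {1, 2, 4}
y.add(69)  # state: {1, 2, 4, 69}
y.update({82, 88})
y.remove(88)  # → {1, 2, 4, 69, 82}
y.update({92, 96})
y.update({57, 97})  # {1, 2, 4, 57, 69, 82, 92, 96, 97}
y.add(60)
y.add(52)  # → {1, 2, 4, 52, 57, 60, 69, 82, 92, 96, 97}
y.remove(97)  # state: {1, 2, 4, 52, 57, 60, 69, 82, 92, 96}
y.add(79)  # {1, 2, 4, 52, 57, 60, 69, 79, 82, 92, 96}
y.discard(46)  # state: {1, 2, 4, 52, 57, 60, 69, 79, 82, 92, 96}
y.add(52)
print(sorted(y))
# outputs [1, 2, 4, 52, 57, 60, 69, 79, 82, 92, 96]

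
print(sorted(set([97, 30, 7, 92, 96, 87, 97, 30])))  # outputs [7, 30, 87, 92, 96, 97]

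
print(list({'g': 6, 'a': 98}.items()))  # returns [('g', 6), ('a', 98)]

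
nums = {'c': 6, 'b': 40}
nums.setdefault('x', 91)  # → 91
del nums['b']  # {'c': 6, 'x': 91}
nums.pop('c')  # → 6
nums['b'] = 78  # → {'x': 91, 'b': 78}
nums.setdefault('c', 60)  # 60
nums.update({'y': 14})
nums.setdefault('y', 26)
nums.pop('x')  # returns 91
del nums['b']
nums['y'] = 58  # {'c': 60, 'y': 58}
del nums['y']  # {'c': 60}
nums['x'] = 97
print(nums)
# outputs {'c': 60, 'x': 97}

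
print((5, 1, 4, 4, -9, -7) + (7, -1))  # (5, 1, 4, 4, -9, -7, 7, -1)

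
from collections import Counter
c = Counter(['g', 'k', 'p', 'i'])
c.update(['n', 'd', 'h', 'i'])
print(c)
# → Counter({'i': 2, 'g': 1, 'k': 1, 'p': 1, 'n': 1, 'd': 1, 'h': 1})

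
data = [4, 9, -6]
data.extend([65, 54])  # [4, 9, -6, 65, 54]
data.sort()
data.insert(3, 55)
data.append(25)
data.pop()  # 25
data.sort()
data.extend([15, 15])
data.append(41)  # [-6, 4, 9, 54, 55, 65, 15, 15, 41]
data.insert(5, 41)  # [-6, 4, 9, 54, 55, 41, 65, 15, 15, 41]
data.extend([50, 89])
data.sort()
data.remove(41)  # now [-6, 4, 9, 15, 15, 41, 50, 54, 55, 65, 89]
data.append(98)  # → [-6, 4, 9, 15, 15, 41, 50, 54, 55, 65, 89, 98]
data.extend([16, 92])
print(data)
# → [-6, 4, 9, 15, 15, 41, 50, 54, 55, 65, 89, 98, 16, 92]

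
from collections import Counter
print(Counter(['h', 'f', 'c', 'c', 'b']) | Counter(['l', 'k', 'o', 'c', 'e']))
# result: Counter({'c': 2, 'h': 1, 'f': 1, 'b': 1, 'l': 1, 'k': 1, 'o': 1, 'e': 1})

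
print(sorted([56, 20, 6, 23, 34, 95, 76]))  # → [6, 20, 23, 34, 56, 76, 95]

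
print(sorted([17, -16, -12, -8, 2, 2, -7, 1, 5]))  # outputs [-16, -12, -8, -7, 1, 2, 2, 5, 17]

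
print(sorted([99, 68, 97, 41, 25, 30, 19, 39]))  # [19, 25, 30, 39, 41, 68, 97, 99]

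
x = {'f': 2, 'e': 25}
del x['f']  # {'e': 25}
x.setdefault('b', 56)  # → 56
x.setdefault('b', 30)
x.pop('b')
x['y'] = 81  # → {'e': 25, 'y': 81}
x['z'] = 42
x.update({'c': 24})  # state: {'e': 25, 'y': 81, 'z': 42, 'c': 24}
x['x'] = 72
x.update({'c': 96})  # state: {'e': 25, 'y': 81, 'z': 42, 'c': 96, 'x': 72}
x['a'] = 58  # {'e': 25, 'y': 81, 'z': 42, 'c': 96, 'x': 72, 'a': 58}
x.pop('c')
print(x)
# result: {'e': 25, 'y': 81, 'z': 42, 'x': 72, 'a': 58}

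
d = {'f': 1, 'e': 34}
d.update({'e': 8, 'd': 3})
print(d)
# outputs {'f': 1, 'e': 8, 'd': 3}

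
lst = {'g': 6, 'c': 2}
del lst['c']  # {'g': 6}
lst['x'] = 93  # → {'g': 6, 'x': 93}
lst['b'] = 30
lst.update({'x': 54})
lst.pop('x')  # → 54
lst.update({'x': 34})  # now {'g': 6, 'b': 30, 'x': 34}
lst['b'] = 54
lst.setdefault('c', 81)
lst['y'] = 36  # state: {'g': 6, 'b': 54, 'x': 34, 'c': 81, 'y': 36}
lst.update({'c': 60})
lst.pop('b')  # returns 54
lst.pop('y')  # 36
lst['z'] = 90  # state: {'g': 6, 'x': 34, 'c': 60, 'z': 90}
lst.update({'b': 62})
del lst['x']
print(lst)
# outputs {'g': 6, 'c': 60, 'z': 90, 'b': 62}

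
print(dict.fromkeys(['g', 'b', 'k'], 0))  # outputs {'g': 0, 'b': 0, 'k': 0}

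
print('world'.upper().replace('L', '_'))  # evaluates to WOR_D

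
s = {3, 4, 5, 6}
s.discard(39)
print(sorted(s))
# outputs [3, 4, 5, 6]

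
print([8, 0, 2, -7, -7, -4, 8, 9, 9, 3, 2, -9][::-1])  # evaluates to [-9, 2, 3, 9, 9, 8, -4, -7, -7, 2, 0, 8]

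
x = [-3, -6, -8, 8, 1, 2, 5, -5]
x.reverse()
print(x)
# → [-5, 5, 2, 1, 8, -8, -6, -3]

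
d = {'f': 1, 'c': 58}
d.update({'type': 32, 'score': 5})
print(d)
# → {'f': 1, 'c': 58, 'type': 32, 'score': 5}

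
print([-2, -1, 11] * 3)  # [-2, -1, 11, -2, -1, 11, -2, -1, 11]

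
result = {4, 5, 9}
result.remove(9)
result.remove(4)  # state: {5}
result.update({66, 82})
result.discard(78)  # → {5, 66, 82}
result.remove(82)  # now {5, 66}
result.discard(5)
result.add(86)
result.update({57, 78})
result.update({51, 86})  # {51, 57, 66, 78, 86}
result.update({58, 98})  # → {51, 57, 58, 66, 78, 86, 98}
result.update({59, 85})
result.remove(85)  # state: {51, 57, 58, 59, 66, 78, 86, 98}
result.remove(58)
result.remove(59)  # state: {51, 57, 66, 78, 86, 98}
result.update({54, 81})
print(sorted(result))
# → [51, 54, 57, 66, 78, 81, 86, 98]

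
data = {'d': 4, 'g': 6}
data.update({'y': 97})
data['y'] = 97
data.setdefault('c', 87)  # 87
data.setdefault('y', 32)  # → 97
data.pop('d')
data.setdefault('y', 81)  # 97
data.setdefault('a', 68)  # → 68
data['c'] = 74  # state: {'g': 6, 'y': 97, 'c': 74, 'a': 68}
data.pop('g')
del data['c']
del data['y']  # {'a': 68}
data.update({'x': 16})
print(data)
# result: {'a': 68, 'x': 16}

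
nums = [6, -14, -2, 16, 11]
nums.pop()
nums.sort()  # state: [-14, -2, 6, 16]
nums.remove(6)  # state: [-14, -2, 16]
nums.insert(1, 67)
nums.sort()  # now [-14, -2, 16, 67]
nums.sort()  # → [-14, -2, 16, 67]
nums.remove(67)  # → [-14, -2, 16]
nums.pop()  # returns 16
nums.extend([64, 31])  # [-14, -2, 64, 31]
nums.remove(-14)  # [-2, 64, 31]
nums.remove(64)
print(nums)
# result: [-2, 31]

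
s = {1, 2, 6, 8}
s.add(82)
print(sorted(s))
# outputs [1, 2, 6, 8, 82]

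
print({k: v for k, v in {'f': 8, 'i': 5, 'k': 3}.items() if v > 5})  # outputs {'f': 8}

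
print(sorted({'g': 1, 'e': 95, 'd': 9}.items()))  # [('d', 9), ('e', 95), ('g', 1)]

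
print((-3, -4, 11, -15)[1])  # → -4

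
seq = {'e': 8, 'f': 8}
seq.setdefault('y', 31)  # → 31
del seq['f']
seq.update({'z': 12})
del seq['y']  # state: {'e': 8, 'z': 12}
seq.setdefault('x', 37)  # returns 37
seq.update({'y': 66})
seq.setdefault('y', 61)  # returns 66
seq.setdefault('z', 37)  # 12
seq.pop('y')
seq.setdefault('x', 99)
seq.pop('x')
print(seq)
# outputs {'e': 8, 'z': 12}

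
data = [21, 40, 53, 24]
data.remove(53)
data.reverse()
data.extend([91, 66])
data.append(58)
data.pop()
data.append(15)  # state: [24, 40, 21, 91, 66, 15]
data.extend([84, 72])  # [24, 40, 21, 91, 66, 15, 84, 72]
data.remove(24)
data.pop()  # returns 72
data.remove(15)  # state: [40, 21, 91, 66, 84]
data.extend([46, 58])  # [40, 21, 91, 66, 84, 46, 58]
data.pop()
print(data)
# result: [40, 21, 91, 66, 84, 46]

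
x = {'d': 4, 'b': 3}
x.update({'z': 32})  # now {'d': 4, 'b': 3, 'z': 32}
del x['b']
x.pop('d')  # 4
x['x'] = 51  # {'z': 32, 'x': 51}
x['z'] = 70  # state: {'z': 70, 'x': 51}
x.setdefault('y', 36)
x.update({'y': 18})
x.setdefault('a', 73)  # 73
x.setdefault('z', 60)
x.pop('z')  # 70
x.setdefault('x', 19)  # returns 51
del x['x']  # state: {'y': 18, 'a': 73}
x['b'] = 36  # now {'y': 18, 'a': 73, 'b': 36}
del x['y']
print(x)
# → {'a': 73, 'b': 36}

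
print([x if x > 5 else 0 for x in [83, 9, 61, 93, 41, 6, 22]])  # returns [83, 9, 61, 93, 41, 6, 22]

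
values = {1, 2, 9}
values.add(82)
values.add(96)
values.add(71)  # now {1, 2, 9, 71, 82, 96}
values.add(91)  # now {1, 2, 9, 71, 82, 91, 96}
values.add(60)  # {1, 2, 9, 60, 71, 82, 91, 96}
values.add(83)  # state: {1, 2, 9, 60, 71, 82, 83, 91, 96}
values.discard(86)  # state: {1, 2, 9, 60, 71, 82, 83, 91, 96}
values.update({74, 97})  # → {1, 2, 9, 60, 71, 74, 82, 83, 91, 96, 97}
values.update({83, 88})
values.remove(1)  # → {2, 9, 60, 71, 74, 82, 83, 88, 91, 96, 97}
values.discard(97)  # {2, 9, 60, 71, 74, 82, 83, 88, 91, 96}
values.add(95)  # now {2, 9, 60, 71, 74, 82, 83, 88, 91, 95, 96}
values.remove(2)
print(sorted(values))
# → [9, 60, 71, 74, 82, 83, 88, 91, 95, 96]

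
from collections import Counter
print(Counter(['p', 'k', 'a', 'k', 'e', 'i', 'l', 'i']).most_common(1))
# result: [('k', 2)]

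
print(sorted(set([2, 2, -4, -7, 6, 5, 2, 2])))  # [-7, -4, 2, 5, 6]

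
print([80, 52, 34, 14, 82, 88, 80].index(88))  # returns 5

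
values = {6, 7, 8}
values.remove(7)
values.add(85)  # {6, 8, 85}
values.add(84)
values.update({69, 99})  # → {6, 8, 69, 84, 85, 99}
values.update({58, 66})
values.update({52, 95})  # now {6, 8, 52, 58, 66, 69, 84, 85, 95, 99}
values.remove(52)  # {6, 8, 58, 66, 69, 84, 85, 95, 99}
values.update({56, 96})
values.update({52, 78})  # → {6, 8, 52, 56, 58, 66, 69, 78, 84, 85, 95, 96, 99}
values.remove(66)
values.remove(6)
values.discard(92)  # {8, 52, 56, 58, 69, 78, 84, 85, 95, 96, 99}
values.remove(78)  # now {8, 52, 56, 58, 69, 84, 85, 95, 96, 99}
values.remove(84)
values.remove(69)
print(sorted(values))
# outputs [8, 52, 56, 58, 85, 95, 96, 99]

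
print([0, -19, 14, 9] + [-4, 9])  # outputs [0, -19, 14, 9, -4, 9]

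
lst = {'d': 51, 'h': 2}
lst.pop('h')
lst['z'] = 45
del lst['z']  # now {'d': 51}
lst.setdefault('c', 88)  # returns 88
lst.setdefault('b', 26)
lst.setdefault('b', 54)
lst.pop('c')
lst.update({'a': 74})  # {'d': 51, 'b': 26, 'a': 74}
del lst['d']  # {'b': 26, 'a': 74}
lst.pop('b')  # 26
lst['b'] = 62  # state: {'a': 74, 'b': 62}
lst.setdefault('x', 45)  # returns 45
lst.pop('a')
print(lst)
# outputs {'b': 62, 'x': 45}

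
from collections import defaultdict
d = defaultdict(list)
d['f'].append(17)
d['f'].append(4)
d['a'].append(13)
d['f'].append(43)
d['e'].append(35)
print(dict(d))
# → {'f': [17, 4, 43], 'a': [13], 'e': [35]}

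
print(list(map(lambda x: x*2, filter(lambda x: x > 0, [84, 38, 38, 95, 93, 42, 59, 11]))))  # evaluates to [168, 76, 76, 190, 186, 84, 118, 22]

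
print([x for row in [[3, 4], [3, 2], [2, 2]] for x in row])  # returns [3, 4, 3, 2, 2, 2]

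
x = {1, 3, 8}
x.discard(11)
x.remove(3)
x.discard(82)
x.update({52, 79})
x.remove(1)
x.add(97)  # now {8, 52, 79, 97}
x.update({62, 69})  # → {8, 52, 62, 69, 79, 97}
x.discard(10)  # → {8, 52, 62, 69, 79, 97}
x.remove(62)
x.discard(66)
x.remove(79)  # {8, 52, 69, 97}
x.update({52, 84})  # {8, 52, 69, 84, 97}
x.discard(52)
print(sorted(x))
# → [8, 69, 84, 97]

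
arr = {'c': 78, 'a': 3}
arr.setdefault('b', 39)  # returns 39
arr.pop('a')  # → 3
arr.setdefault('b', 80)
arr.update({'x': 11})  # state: {'c': 78, 'b': 39, 'x': 11}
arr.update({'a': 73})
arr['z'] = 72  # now {'c': 78, 'b': 39, 'x': 11, 'a': 73, 'z': 72}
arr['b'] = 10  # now {'c': 78, 'b': 10, 'x': 11, 'a': 73, 'z': 72}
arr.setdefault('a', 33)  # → 73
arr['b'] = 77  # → {'c': 78, 'b': 77, 'x': 11, 'a': 73, 'z': 72}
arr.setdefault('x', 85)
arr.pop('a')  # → 73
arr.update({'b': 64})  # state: {'c': 78, 'b': 64, 'x': 11, 'z': 72}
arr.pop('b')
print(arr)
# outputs {'c': 78, 'x': 11, 'z': 72}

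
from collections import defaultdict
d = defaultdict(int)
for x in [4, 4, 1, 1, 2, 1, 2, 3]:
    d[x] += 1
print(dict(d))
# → {4: 2, 1: 3, 2: 2, 3: 1}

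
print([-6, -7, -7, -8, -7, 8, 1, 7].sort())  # None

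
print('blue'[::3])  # be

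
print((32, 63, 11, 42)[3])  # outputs 42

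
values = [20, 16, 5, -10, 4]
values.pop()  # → 4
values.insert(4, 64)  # [20, 16, 5, -10, 64]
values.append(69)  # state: [20, 16, 5, -10, 64, 69]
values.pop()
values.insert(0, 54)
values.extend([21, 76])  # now [54, 20, 16, 5, -10, 64, 21, 76]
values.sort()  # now [-10, 5, 16, 20, 21, 54, 64, 76]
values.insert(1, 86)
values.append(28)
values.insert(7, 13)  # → [-10, 86, 5, 16, 20, 21, 54, 13, 64, 76, 28]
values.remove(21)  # [-10, 86, 5, 16, 20, 54, 13, 64, 76, 28]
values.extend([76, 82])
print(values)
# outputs [-10, 86, 5, 16, 20, 54, 13, 64, 76, 28, 76, 82]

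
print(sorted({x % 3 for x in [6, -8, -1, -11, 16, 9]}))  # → [0, 1, 2]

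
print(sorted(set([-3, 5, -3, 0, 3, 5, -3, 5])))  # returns [-3, 0, 3, 5]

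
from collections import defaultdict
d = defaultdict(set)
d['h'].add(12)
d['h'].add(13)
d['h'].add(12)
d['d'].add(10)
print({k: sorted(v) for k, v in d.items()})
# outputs {'h': [12, 13], 'd': [10]}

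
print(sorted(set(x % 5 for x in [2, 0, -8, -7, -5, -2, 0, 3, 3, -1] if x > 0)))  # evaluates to [2, 3]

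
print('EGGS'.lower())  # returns eggs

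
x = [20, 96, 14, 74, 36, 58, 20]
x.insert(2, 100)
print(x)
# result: [20, 96, 100, 14, 74, 36, 58, 20]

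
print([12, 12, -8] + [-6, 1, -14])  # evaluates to [12, 12, -8, -6, 1, -14]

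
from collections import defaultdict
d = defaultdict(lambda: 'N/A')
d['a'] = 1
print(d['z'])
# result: N/A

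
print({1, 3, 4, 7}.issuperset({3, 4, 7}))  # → True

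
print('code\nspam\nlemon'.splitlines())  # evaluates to ['code', 'spam', 'lemon']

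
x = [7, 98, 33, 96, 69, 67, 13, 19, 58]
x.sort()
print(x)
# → [7, 13, 19, 33, 58, 67, 69, 96, 98]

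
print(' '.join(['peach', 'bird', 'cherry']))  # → peach bird cherry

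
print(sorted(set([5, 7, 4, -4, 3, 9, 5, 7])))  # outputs [-4, 3, 4, 5, 7, 9]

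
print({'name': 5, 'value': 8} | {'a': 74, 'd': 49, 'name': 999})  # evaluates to {'name': 999, 'value': 8, 'a': 74, 'd': 49}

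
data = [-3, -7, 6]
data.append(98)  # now [-3, -7, 6, 98]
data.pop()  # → 98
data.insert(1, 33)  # [-3, 33, -7, 6]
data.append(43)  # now [-3, 33, -7, 6, 43]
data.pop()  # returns 43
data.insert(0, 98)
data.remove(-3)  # [98, 33, -7, 6]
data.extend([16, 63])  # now [98, 33, -7, 6, 16, 63]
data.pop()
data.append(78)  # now [98, 33, -7, 6, 16, 78]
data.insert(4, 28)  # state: [98, 33, -7, 6, 28, 16, 78]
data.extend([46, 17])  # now [98, 33, -7, 6, 28, 16, 78, 46, 17]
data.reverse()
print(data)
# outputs [17, 46, 78, 16, 28, 6, -7, 33, 98]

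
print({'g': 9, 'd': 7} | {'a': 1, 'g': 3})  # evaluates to {'g': 3, 'd': 7, 'a': 1}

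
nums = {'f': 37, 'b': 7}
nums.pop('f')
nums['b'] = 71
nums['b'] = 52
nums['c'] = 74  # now {'b': 52, 'c': 74}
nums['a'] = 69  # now {'b': 52, 'c': 74, 'a': 69}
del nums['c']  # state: {'b': 52, 'a': 69}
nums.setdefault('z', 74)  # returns 74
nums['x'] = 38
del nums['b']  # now {'a': 69, 'z': 74, 'x': 38}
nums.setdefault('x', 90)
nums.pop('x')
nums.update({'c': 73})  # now {'a': 69, 'z': 74, 'c': 73}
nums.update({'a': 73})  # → {'a': 73, 'z': 74, 'c': 73}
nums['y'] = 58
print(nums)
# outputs {'a': 73, 'z': 74, 'c': 73, 'y': 58}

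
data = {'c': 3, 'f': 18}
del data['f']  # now {'c': 3}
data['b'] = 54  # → {'c': 3, 'b': 54}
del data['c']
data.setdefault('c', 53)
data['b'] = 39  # {'b': 39, 'c': 53}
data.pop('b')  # 39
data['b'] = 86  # {'c': 53, 'b': 86}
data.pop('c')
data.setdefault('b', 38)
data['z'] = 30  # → {'b': 86, 'z': 30}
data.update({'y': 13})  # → {'b': 86, 'z': 30, 'y': 13}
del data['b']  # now {'z': 30, 'y': 13}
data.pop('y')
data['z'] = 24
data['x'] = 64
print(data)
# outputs {'z': 24, 'x': 64}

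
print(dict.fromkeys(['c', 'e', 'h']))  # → {'c': None, 'e': None, 'h': None}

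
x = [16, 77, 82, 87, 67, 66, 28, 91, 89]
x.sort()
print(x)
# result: [16, 28, 66, 67, 77, 82, 87, 89, 91]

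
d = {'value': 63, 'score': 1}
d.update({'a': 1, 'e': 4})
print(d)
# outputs {'value': 63, 'score': 1, 'a': 1, 'e': 4}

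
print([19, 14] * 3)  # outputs [19, 14, 19, 14, 19, 14]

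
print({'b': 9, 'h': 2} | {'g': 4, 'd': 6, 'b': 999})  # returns {'b': 999, 'h': 2, 'g': 4, 'd': 6}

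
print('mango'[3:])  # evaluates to go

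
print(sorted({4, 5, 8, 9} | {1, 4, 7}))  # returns [1, 4, 5, 7, 8, 9]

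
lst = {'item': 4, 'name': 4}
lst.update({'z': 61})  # {'item': 4, 'name': 4, 'z': 61}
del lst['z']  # {'item': 4, 'name': 4}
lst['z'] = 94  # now {'item': 4, 'name': 4, 'z': 94}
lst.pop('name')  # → 4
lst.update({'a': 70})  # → {'item': 4, 'z': 94, 'a': 70}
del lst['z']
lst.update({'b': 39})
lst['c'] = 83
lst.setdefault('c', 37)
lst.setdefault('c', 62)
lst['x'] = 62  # {'item': 4, 'a': 70, 'b': 39, 'c': 83, 'x': 62}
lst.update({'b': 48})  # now {'item': 4, 'a': 70, 'b': 48, 'c': 83, 'x': 62}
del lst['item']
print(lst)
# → {'a': 70, 'b': 48, 'c': 83, 'x': 62}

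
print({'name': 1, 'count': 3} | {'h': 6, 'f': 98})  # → {'name': 1, 'count': 3, 'h': 6, 'f': 98}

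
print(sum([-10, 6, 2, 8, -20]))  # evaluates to -14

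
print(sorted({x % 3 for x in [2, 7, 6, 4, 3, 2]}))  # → [0, 1, 2]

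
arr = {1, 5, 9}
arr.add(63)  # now {1, 5, 9, 63}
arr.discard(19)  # {1, 5, 9, 63}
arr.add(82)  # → {1, 5, 9, 63, 82}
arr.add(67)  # {1, 5, 9, 63, 67, 82}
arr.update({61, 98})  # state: {1, 5, 9, 61, 63, 67, 82, 98}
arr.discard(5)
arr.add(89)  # {1, 9, 61, 63, 67, 82, 89, 98}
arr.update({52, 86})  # {1, 9, 52, 61, 63, 67, 82, 86, 89, 98}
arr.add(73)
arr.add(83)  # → {1, 9, 52, 61, 63, 67, 73, 82, 83, 86, 89, 98}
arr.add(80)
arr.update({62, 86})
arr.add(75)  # {1, 9, 52, 61, 62, 63, 67, 73, 75, 80, 82, 83, 86, 89, 98}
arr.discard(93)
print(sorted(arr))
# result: [1, 9, 52, 61, 62, 63, 67, 73, 75, 80, 82, 83, 86, 89, 98]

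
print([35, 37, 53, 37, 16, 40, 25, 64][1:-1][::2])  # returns [37, 37, 40]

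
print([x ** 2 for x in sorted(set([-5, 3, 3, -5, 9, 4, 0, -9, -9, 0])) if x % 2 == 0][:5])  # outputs [0, 16]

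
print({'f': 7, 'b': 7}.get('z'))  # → None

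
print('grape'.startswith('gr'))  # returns True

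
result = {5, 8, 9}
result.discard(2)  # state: {5, 8, 9}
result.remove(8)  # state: {5, 9}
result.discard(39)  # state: {5, 9}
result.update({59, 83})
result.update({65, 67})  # {5, 9, 59, 65, 67, 83}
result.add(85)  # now {5, 9, 59, 65, 67, 83, 85}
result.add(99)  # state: {5, 9, 59, 65, 67, 83, 85, 99}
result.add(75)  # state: {5, 9, 59, 65, 67, 75, 83, 85, 99}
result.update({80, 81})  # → {5, 9, 59, 65, 67, 75, 80, 81, 83, 85, 99}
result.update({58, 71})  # {5, 9, 58, 59, 65, 67, 71, 75, 80, 81, 83, 85, 99}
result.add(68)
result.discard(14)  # {5, 9, 58, 59, 65, 67, 68, 71, 75, 80, 81, 83, 85, 99}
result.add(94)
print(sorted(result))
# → [5, 9, 58, 59, 65, 67, 68, 71, 75, 80, 81, 83, 85, 94, 99]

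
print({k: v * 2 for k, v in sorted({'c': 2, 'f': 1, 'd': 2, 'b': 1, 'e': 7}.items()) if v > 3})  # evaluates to {'e': 14}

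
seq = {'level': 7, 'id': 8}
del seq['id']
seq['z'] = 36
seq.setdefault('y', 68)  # 68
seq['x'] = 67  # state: {'level': 7, 'z': 36, 'y': 68, 'x': 67}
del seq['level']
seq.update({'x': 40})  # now {'z': 36, 'y': 68, 'x': 40}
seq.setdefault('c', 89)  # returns 89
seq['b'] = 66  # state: {'z': 36, 'y': 68, 'x': 40, 'c': 89, 'b': 66}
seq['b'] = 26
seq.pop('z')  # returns 36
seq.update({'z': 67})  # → {'y': 68, 'x': 40, 'c': 89, 'b': 26, 'z': 67}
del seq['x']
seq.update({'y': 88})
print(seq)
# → {'y': 88, 'c': 89, 'b': 26, 'z': 67}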